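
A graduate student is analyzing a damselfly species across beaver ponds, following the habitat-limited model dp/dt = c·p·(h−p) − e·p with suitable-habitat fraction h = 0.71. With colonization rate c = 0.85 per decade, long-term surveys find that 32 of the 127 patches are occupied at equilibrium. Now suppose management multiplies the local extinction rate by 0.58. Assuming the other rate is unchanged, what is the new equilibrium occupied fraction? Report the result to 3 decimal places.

0.444

Observed p* = 32/127 = 0.25197.
Balance c(h−p*) = e gives e = 0.85×(0.71 − 0.25197) = 0.38933.
New p* = 0.71 − e/c = 0.71 − 0.22581/0.85000 = 0.44434.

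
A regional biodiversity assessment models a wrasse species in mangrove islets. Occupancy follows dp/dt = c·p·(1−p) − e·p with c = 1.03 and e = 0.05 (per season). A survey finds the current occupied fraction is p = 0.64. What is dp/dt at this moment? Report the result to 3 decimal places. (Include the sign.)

0.205

Colonization term: c·p·(1−p) = 1.03×0.64×0.3600 = 0.23731.
Extinction term: e·p = 0.03200.
dp/dt = 0.23731 − 0.03200 = 0.20531.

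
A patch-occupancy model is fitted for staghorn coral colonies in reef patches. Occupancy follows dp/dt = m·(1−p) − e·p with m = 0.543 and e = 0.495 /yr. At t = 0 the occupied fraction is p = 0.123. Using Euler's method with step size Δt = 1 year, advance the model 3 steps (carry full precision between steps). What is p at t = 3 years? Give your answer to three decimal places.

0.523

Update rule: p ← p + [m·(1−p) − e·p]·Δt with Δt = 1.
t = 1: p = 0.12300 + (+0.41533) = 0.53833
t = 2: p = 0.53833 + (-0.01578) = 0.52254
t = 3: p = 0.52254 + (+0.00060) = 0.52314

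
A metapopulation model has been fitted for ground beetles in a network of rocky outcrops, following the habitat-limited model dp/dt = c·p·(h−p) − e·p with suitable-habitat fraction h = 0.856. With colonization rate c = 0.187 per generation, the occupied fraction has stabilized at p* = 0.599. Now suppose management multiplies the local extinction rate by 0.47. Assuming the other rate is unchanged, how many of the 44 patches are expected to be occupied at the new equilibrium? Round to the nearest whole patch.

32

Balance c(h−p*) = e gives e = 0.187×(0.856 − 0.59900) = 0.04806.
New p* = 0.856 − e/c = 0.856 − 0.02259/0.18700 = 0.73520.
Expected occupied = 44 × 0.73520 = 32.35 ≈ 32.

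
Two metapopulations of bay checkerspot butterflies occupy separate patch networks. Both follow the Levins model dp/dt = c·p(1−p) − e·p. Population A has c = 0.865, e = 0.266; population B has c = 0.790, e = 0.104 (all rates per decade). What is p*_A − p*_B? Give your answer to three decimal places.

-0.176

A: p*_A = 1 − 0.266/0.865 = 0.6925.
B: p*_B = 1 − 0.104/0.790 = 0.8684.
p*_A − p*_B = 0.6925 − 0.8684 = -0.1759.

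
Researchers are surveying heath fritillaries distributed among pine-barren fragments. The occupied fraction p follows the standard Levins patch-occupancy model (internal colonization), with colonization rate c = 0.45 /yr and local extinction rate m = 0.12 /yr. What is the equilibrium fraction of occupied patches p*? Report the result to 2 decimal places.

0.73

Setting dp/dt = 0 and dividing through by p* gives c·(1−p*) = m.
So p* = 1 − m/c = 1 − 0.12/0.45 = 1 − 0.2667 = 0.7333.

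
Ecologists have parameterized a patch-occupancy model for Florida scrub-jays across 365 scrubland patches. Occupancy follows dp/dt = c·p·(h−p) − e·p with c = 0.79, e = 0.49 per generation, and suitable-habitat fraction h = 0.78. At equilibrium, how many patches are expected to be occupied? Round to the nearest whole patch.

58

p* = h − e/c = 0.78 − 0.6203 = 0.1597.
Expected occupied patches = N × p* = 365 × 0.1597 = 58.31 ≈ 58.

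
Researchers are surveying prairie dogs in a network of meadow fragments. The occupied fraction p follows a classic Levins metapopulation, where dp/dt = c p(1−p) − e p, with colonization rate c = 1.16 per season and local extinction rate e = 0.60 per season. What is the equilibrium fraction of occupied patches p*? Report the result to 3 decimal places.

0.483

At equilibrium, colonization balances extinction: c·p*·(1−p*) = e·p*.
So p* = 1 − e/c = 1 − 0.60/1.16 = 1 − 0.5172 = 0.4828.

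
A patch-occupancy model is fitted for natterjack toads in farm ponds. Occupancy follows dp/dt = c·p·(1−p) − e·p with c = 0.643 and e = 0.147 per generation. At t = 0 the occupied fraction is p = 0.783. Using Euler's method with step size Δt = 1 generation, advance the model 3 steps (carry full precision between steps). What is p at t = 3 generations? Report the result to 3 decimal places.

0.773

Update rule: p ← p + [c·p·(1−p) − e·p]·Δt with Δt = 1.
t = 1: p = 0.78300 + (-0.00585) = 0.77715
t = 2: p = 0.77715 + (-0.00288) = 0.77427
t = 3: p = 0.77427 + (-0.00144) = 0.77283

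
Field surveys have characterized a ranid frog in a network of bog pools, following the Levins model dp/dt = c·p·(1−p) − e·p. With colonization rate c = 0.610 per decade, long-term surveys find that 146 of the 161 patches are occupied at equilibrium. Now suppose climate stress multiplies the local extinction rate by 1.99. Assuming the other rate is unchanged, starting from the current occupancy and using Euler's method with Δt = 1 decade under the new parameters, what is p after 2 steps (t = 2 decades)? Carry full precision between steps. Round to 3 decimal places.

Observed p* = 146/161 = 0.90683.
Balance c(1−p*) = e gives e = 0.610×(1 − 0.90683) = 0.05683.
Starting from p₀ = 0.90683; update p ← p + (dp/dt)·Δt with the new parameters.
p: 0.90683 → 0.85581  (Δp = -0.05102)
p: 0.85581 → 0.83429  (Δp = -0.02152)

0.834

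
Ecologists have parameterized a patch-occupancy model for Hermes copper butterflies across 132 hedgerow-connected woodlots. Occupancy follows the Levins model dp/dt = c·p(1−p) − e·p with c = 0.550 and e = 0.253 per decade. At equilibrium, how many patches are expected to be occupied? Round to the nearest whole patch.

p* = 1 − e/c = 1 − 0.253/0.550 = 0.5400.
Expected occupied patches = N × p* = 132 × 0.5400 = 71.28 ≈ 71.

71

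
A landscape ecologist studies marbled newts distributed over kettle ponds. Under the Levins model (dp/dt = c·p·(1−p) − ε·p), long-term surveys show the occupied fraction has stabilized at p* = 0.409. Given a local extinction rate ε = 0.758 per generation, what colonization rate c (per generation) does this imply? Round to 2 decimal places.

1.28

At equilibrium c(1−p*) = ε, so c = ε/(1−p*).
c = 0.758/(1 − 0.409) = 0.758/0.5910 = 1.2826.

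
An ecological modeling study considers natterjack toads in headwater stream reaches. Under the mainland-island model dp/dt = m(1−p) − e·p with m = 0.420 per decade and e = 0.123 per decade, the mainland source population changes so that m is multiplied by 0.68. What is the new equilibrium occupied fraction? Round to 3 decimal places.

0.699

Before: p* = 0.420/(0.420+0.123) = 0.7735.
After: m = 0.2856, e = 0.123; p* = 0.2856/0.4086 = 0.6990.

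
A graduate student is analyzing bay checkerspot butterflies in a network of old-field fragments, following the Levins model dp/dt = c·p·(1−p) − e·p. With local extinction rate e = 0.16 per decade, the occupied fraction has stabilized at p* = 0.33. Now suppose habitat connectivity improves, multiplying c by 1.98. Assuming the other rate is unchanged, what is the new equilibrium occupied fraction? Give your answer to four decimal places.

Balance c(1−p*) = e gives c = e/(1 − 0.33000) = 0.16/0.67000 = 0.23881.
New p* = 1 − e/c = 1 − 0.16000/0.47284 = 0.66162.

0.6616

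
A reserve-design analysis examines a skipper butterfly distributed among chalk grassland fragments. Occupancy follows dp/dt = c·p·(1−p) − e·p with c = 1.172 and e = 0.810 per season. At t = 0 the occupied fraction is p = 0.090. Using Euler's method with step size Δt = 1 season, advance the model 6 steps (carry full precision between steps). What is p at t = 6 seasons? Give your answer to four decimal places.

Update rule: p ← p + [c·p·(1−p) − e·p]·Δt with Δt = 1.
t = 1: p = 0.09000 + (+0.02309) = 0.11309
t = 2: p = 0.11309 + (+0.02595) = 0.13904
t = 3: p = 0.13904 + (+0.02768) = 0.16671
t = 4: p = 0.16671 + (+0.02778) = 0.19449
t = 5: p = 0.19449 + (+0.02607) = 0.22056
t = 6: p = 0.22056 + (+0.02283) = 0.24339

0.2434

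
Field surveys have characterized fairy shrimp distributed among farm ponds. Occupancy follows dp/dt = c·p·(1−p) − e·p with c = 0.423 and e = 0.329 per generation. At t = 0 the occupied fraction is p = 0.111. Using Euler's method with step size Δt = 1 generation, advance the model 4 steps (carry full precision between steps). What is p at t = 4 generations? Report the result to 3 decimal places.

Update rule: p ← p + [c·p·(1−p) − e·p]·Δt with Δt = 1.
  1  |  dp/dt·Δt = +0.005222  |  p_1 = 0.116222
  2  |  dp/dt·Δt = +0.005211  |  p_2 = 0.121433
  3  |  dp/dt·Δt = +0.005177  |  p_3 = 0.126611
  4  |  dp/dt·Δt = +0.005121  |  p_4 = 0.131731

0.132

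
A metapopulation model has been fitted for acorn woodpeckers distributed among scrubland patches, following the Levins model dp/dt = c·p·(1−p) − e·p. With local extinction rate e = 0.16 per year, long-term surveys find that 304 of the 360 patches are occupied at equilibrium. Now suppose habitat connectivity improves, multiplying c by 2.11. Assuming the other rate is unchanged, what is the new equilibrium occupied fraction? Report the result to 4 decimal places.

Observed p* = 304/360 = 0.84444.
Balance c(1−p*) = e gives c = e/(1 − 0.84444) = 0.16/0.15556 = 1.02854.
New p* = 1 − e/c = 1 − 0.16000/2.17022 = 0.92627.

0.9263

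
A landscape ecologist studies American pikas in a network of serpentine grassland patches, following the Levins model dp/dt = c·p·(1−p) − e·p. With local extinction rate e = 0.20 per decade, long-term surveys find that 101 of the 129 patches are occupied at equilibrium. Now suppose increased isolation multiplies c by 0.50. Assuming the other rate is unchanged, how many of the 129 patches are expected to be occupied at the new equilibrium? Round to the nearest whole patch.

Observed p* = 101/129 = 0.78295.
Balance c(1−p*) = e gives c = e/(1 − 0.78295) = 0.20/0.21705 = 0.92145.
New p* = 1 − e/c = 1 − 0.20000/0.46072 = 0.56590.
Expected occupied = 129 × 0.56590 = 73.00 ≈ 73.

73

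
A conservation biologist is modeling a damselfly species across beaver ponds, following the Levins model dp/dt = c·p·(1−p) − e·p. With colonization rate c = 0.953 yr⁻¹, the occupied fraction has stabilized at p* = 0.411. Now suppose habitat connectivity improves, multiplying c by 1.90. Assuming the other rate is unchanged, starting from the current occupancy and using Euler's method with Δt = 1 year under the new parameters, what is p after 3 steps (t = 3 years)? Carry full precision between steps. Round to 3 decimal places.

Balance c(1−p*) = e gives e = 0.953×(1 − 0.41100) = 0.56132.
Starting from p₀ = 0.41100; update p ← p + (dp/dt)·Δt with the new parameters.
step 1: Δp = +0.20763, p = 0.61863
step 2: Δp = +0.07994, p = 0.69858
step 3: Δp = -0.01085, p = 0.68773

0.688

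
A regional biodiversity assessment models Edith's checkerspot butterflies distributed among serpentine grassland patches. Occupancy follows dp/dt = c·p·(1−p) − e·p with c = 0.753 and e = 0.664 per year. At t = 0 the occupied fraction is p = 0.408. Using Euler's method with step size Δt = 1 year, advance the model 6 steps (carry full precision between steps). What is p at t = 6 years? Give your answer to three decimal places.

0.189

Update rule: p ← p + [c·p·(1−p) − e·p]·Δt with Δt = 1.
p: 0.40800 → 0.31896  (Δp = -0.08904)
p: 0.31896 → 0.27074  (Δp = -0.04822)
p: 0.27074 → 0.23964  (Δp = -0.03110)
p: 0.23964 → 0.21773  (Δp = -0.02192)
p: 0.21773 → 0.20141  (Δp = -0.01632)
p: 0.20141 → 0.18879  (Δp = -0.01262)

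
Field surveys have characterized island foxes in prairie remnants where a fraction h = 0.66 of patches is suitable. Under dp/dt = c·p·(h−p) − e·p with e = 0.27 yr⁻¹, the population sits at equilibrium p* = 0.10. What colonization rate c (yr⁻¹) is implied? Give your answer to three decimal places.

At equilibrium c(h−p*) = e, so c = e/(h−p*).
c = 0.27/(0.66 − 0.10) = 0.27/0.5600 = 0.4821.

0.482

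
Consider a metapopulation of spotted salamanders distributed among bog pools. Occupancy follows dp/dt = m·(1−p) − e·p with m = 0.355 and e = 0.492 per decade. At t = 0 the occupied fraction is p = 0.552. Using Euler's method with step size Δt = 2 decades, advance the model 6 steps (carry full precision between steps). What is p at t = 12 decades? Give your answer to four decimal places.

0.4340

Update rule: p ← p + [m·(1−p) − e·p]·Δt with Δt = 2.
step 1: Δp = -0.22509, p = 0.32691
step 2: Δp = +0.15621, p = 0.48312
step 3: Δp = -0.10841, p = 0.37471
step 4: Δp = +0.07524, p = 0.44995
step 5: Δp = -0.05221, p = 0.39774
step 6: Δp = +0.03624, p = 0.43397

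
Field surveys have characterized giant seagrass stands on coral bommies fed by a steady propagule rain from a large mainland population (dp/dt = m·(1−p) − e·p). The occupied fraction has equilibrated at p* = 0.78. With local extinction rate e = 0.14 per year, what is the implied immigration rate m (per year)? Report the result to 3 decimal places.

0.496

At equilibrium m(1−p*) = e·p*, so m = e·p*/(1−p*).
m = 0.14 × 0.78 / 0.2200 = 0.1092/0.2200 = 0.4964.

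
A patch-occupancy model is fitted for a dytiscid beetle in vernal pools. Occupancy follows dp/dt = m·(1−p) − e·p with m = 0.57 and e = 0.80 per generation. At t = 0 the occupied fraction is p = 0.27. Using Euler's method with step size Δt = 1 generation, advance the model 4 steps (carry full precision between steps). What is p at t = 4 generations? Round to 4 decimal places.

0.4133

Update rule: p ← p + [m·(1−p) − e·p]·Δt with Δt = 1.
  1  |  dp/dt·Δt = +0.200100  |  p_1 = 0.470100
  2  |  dp/dt·Δt = -0.074037  |  p_2 = 0.396063
  3  |  dp/dt·Δt = +0.027394  |  p_3 = 0.423457
  4  |  dp/dt·Δt = -0.010136  |  p_4 = 0.413321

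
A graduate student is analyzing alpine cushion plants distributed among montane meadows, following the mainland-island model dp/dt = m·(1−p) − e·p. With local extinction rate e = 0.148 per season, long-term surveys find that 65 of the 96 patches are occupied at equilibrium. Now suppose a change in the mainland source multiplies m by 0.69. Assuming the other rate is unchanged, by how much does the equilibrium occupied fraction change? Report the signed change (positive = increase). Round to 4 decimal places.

Observed p* = 65/96 = 0.67708.
Balance m(1−p*) = e·p* gives m = e·p*/(1−p*) = 0.148×0.67708/0.32292 = 0.31032.
New p* = m/(m+e) = 0.21412/(0.21412+0.14800) = 0.59130.
Δp* = 0.59130 − 0.67708 = -0.08578.

-0.0858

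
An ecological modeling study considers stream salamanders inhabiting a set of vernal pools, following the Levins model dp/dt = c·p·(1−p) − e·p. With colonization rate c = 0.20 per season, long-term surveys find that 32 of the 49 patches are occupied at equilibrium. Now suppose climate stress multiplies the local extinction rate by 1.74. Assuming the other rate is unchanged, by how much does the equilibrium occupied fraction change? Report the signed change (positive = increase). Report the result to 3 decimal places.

Observed p* = 32/49 = 0.65306.
Balance c(1−p*) = e gives e = 0.20×(1 − 0.65306) = 0.06939.
New p* = 1 − e/c = 1 − 0.12074/0.20000 = 0.39630.
Δp* = 0.39630 − 0.65306 = -0.25676.

-0.257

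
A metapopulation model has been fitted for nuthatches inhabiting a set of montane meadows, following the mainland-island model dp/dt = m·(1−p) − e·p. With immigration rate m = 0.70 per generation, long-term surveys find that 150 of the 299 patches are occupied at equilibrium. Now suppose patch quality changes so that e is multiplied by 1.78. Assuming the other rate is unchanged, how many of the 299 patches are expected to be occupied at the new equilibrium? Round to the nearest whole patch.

108

Observed p* = 150/299 = 0.50167.
Balance m(1−p*) = e·p* gives e = m(1−p*)/p* = 0.70×0.49833/0.50167 = 0.69534.
New p* = m/(m+e) = 0.70000/(0.70000+1.23771) = 0.36125.
Expected occupied = 299 × 0.36125 = 108.01 ≈ 108.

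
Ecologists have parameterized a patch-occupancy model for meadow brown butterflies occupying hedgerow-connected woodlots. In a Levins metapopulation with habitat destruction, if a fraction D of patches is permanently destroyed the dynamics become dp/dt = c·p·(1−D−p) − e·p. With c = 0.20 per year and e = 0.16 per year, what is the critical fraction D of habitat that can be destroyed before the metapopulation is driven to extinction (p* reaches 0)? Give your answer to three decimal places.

0.200

The nontrivial equilibrium is p* = (1−D) − e/c; extinction occurs when this hits zero.
So D_crit = 1 − e/c = 1 − 0.16/0.20 = 1 − 0.8000 = 0.2000.
This equals the undisturbed p*, a classic result of Lande's extension.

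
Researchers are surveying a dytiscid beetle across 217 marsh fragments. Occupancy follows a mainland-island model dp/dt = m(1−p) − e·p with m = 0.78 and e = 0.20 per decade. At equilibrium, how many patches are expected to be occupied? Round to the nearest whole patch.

173

p* = m/(m+e) = 0.78/0.9800 = 0.7959.
Expected occupied patches = N × p* = 217 × 0.7959 = 172.71 ≈ 173.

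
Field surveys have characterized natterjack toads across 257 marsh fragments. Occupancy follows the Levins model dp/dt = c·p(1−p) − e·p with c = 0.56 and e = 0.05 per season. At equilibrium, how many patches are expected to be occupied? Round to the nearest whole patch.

p* = 1 − e/c = 1 − 0.05/0.56 = 0.9107.
Expected occupied patches = N × p* = 257 × 0.9107 = 234.05 ≈ 234.

234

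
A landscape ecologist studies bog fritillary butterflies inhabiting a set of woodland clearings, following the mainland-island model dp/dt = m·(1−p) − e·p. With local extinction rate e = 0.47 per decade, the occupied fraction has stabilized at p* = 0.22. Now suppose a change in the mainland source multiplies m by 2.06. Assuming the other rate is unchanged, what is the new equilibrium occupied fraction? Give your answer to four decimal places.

0.3675

Balance m(1−p*) = e·p* gives m = e·p*/(1−p*) = 0.47×0.22000/0.78000 = 0.13256.
New p* = m/(m+e) = 0.27307/(0.27307+0.47000) = 0.36749.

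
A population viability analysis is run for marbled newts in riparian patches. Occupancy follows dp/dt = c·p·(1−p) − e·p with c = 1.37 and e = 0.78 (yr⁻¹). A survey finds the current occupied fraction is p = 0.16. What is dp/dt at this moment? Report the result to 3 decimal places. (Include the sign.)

Colonization term: c·p·(1−p) = 1.37×0.16×0.8400 = 0.18413.
Extinction term: e·p = 0.12480.
dp/dt = 0.18413 − 0.12480 = 0.05933.

0.059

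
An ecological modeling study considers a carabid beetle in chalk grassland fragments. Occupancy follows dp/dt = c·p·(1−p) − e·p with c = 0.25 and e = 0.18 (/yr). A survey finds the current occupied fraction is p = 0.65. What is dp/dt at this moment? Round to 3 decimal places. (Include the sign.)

Colonization term: c·p·(1−p) = 0.25×0.65×0.3500 = 0.05687.
Extinction term: e·p = 0.11700.
dp/dt = 0.05687 − 0.11700 = -0.06012.

-0.060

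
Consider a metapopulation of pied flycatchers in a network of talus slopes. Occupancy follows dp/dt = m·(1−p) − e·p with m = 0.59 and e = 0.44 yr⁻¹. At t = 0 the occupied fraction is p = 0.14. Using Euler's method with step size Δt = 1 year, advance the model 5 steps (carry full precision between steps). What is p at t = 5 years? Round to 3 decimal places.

Update rule: p ← p + [m·(1−p) − e·p]·Δt with Δt = 1.
  1  |  dp/dt·Δt = +0.445800  |  p_1 = 0.585800
  2  |  dp/dt·Δt = -0.013374  |  p_2 = 0.572426
  3  |  dp/dt·Δt = +0.000401  |  p_3 = 0.572827
  4  |  dp/dt·Δt = -0.000012  |  p_4 = 0.572815
  5  |  dp/dt·Δt = +0.000000  |  p_5 = 0.572816

0.573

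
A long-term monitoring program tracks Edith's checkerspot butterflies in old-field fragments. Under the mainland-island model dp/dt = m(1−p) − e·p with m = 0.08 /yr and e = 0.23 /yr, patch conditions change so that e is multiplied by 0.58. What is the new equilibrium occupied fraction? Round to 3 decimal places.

Before: p* = 0.08/(0.08+0.23) = 0.2581.
After: m = 0.08, e = 0.1334; p* = 0.08/0.2134 = 0.3749.

0.375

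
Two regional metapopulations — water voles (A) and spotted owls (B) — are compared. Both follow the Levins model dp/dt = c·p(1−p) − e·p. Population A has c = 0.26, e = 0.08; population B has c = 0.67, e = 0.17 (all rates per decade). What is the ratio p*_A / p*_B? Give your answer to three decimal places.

0.928

A: p*_A = 1 − 0.08/0.26 = 0.6923.
B: p*_B = 1 − 0.17/0.67 = 0.7463.
p*_A / p*_B = 0.6923/0.7463 = 0.9277.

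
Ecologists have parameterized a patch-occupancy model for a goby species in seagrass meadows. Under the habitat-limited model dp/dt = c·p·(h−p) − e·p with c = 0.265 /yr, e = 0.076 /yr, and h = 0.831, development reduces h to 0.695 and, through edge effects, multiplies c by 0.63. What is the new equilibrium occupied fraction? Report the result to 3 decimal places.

Before: p* = h − e/c = 0.831 − 0.076/0.265 = 0.831 − 0.2868 = 0.5442.
After: c = 0.16695, e = 0.076, h = 0.695; p* = 0.695 − 0.076/0.16695 = 0.2398.

0.240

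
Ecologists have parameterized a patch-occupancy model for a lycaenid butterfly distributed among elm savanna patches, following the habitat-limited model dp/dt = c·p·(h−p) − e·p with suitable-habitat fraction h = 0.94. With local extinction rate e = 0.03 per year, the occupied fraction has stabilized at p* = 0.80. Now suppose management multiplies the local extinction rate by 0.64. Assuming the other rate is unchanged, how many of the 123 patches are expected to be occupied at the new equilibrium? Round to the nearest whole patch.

Balance c(h−p*) = e gives c = e/(0.94 − 0.80000) = 0.03/0.14000 = 0.21429.
New p* = 0.94 − e/c = 0.94 − 0.01920/0.21429 = 0.85040.
Expected occupied = 123 × 0.85040 = 104.60 ≈ 105.

105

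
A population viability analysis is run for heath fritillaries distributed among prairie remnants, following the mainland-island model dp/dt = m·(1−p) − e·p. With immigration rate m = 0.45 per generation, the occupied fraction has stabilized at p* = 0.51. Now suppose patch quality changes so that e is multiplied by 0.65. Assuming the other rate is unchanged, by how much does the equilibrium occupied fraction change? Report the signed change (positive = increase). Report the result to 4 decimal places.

Balance m(1−p*) = e·p* gives e = m(1−p*)/p* = 0.45×0.49000/0.51000 = 0.43235.
New p* = m/(m+e) = 0.45000/(0.45000+0.28103) = 0.61557.
Δp* = 0.61557 − 0.51000 = +0.10557.

0.1056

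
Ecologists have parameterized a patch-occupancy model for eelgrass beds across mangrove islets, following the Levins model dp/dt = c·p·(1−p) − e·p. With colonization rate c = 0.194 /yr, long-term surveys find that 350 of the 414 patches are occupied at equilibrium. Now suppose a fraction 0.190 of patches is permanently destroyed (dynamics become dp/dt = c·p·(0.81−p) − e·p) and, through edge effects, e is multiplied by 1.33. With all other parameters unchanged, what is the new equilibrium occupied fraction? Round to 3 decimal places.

Observed p* = 350/414 = 0.84541.
Balance c(1−p*) = e gives e = 0.194×(1 − 0.84541) = 0.02999.
New p* = 0.81 − e/c = 0.81 − 0.03989/0.19400 = 0.60438.

0.604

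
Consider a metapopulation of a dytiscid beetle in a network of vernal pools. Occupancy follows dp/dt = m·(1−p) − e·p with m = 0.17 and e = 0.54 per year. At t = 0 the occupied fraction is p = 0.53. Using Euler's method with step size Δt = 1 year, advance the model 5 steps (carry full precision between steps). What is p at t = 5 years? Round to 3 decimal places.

Update rule: p ← p + [m·(1−p) − e·p]·Δt with Δt = 1.
t = 1: p = 0.53000 + (-0.20630) = 0.32370
t = 2: p = 0.32370 + (-0.05983) = 0.26387
t = 3: p = 0.26387 + (-0.01735) = 0.24652
t = 4: p = 0.24652 + (-0.00503) = 0.24149
t = 5: p = 0.24149 + (-0.00146) = 0.24003

0.240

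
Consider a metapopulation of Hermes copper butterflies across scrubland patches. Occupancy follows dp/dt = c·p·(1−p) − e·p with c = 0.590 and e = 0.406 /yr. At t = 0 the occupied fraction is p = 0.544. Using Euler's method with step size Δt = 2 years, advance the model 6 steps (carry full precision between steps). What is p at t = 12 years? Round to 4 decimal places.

0.3178

Update rule: p ← p + [c·p·(1−p) − e·p]·Δt with Δt = 2.
p: 0.54400 → 0.39499  (Δp = -0.14901)
p: 0.39499 → 0.35625  (Δp = -0.03874)
p: 0.35625 → 0.33759  (Δp = -0.01866)
p: 0.33759 → 0.32734  (Δp = -0.01025)
p: 0.32734 → 0.32136  (Δp = -0.00598)
p: 0.32136 → 0.31776  (Δp = -0.00360)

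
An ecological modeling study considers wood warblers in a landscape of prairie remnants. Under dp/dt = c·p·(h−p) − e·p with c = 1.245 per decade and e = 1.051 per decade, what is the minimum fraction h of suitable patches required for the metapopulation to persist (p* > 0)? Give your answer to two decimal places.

p* = h − e/c is positive only when h > e/c.
h_min = e/c = 1.051/1.245 = 0.8442.

0.84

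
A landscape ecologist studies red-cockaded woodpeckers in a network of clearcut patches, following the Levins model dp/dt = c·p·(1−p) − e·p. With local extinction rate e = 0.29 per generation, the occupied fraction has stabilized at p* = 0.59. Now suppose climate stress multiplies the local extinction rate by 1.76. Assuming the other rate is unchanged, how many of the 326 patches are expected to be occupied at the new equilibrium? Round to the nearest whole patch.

91

Balance c(1−p*) = e gives c = e/(1 − 0.59000) = 0.29/0.41000 = 0.70732.
New p* = 1 − e/c = 1 − 0.51040/0.70732 = 0.27840.
Expected occupied = 326 × 0.27840 = 90.76 ≈ 91.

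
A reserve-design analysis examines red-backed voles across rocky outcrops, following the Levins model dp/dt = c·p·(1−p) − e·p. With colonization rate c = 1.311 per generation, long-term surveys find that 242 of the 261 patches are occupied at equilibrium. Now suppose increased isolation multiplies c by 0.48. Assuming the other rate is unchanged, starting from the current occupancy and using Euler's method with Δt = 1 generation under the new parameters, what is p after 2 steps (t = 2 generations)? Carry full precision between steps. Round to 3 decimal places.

0.863

Observed p* = 242/261 = 0.92720.
Balance c(1−p*) = e gives e = 1.311×(1 − 0.92720) = 0.09544.
Starting from p₀ = 0.92720; update p ← p + (dp/dt)·Δt with the new parameters.
step 1: Δp = -0.04601, p = 0.88119
step 2: Δp = -0.01822, p = 0.86297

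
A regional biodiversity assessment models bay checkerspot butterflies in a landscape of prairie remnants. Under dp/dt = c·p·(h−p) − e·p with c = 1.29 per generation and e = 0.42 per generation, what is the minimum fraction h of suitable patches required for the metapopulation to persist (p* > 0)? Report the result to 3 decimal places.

p* = h − e/c is positive only when h > e/c.
h_min = e/c = 0.42/1.29 = 0.3256.

0.326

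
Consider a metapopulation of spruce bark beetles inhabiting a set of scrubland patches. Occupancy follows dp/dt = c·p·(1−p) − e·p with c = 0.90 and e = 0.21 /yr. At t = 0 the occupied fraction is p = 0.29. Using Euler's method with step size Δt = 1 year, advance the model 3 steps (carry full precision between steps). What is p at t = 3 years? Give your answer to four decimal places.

0.6543

Update rule: p ← p + [c·p·(1−p) − e·p]·Δt with Δt = 1.
t = 1: p = 0.29000 + (+0.12441) = 0.41441
t = 2: p = 0.41441 + (+0.13138) = 0.54579
t = 3: p = 0.54579 + (+0.10850) = 0.65429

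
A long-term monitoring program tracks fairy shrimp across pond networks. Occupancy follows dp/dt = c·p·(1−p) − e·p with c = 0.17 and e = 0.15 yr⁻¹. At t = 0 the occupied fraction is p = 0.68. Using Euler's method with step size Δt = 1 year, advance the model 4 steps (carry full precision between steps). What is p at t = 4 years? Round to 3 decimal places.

Update rule: p ← p + [c·p·(1−p) − e·p]·Δt with Δt = 1.
t = 1: p = 0.68000 + (-0.06501) = 0.61499
t = 2: p = 0.61499 + (-0.05200) = 0.56300
t = 3: p = 0.56300 + (-0.04262) = 0.52037
t = 4: p = 0.52037 + (-0.03563) = 0.48475

0.485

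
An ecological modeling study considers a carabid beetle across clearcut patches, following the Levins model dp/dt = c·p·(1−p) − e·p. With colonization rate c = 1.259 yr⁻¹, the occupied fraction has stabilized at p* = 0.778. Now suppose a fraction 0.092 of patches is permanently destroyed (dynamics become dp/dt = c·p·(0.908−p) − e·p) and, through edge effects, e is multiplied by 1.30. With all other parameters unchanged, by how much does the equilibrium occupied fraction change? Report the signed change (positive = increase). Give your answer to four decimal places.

-0.1586

Balance c(1−p*) = e gives e = 1.259×(1 − 0.77800) = 0.27950.
New p* = 0.908 − e/c = 0.908 − 0.36335/1.25900 = 0.61940.
Δp* = 0.61940 − 0.77800 = -0.15860.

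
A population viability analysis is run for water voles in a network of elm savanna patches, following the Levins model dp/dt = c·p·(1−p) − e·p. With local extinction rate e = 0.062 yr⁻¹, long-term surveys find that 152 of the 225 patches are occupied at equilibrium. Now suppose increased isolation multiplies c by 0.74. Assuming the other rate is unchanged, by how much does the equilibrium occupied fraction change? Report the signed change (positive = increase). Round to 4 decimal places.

-0.1140

Observed p* = 152/225 = 0.67556.
Balance c(1−p*) = e gives c = e/(1 − 0.67556) = 0.062/0.32444 = 0.19110.
New p* = 1 − e/c = 1 − 0.06200/0.14141 = 0.56156.
Δp* = 0.56156 − 0.67556 = -0.11400.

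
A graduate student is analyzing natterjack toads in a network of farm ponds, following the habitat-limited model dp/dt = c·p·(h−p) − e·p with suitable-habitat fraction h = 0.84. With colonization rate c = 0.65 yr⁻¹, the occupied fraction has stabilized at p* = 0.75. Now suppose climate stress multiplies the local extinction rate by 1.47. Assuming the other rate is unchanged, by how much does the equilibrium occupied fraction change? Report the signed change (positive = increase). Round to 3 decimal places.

-0.042

Balance c(h−p*) = e gives e = 0.65×(0.84 − 0.75000) = 0.05850.
New p* = 0.84 − e/c = 0.84 − 0.08600/0.65000 = 0.70769.
Δp* = 0.70769 − 0.75000 = -0.04231.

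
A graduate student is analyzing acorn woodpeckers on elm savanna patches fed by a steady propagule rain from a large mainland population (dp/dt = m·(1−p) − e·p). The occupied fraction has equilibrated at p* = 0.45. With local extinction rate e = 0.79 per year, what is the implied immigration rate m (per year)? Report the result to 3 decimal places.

0.646

At equilibrium m(1−p*) = e·p*, so m = e·p*/(1−p*).
m = 0.79 × 0.45 / 0.5500 = 0.3555/0.5500 = 0.6464.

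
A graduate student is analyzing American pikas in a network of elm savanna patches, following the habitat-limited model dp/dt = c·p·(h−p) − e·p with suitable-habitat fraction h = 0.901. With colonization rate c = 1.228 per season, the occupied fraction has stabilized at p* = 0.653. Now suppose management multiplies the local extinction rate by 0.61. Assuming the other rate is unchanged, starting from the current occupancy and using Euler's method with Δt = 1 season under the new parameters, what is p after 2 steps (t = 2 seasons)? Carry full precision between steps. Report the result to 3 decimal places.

Balance c(h−p*) = e gives e = 1.228×(0.901 − 0.65300) = 0.30454.
Starting from p₀ = 0.65300; update p ← p + (dp/dt)·Δt with the new parameters.
step 1: Δp = +0.07756, p = 0.73056
step 2: Δp = +0.01719, p = 0.74775

0.748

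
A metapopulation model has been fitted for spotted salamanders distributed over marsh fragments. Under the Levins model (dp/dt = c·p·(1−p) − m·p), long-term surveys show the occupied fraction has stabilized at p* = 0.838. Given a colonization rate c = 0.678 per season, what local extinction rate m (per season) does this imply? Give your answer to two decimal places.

At equilibrium c(1−p*) = m.
m = 0.678 × (1 − 0.838) = 0.678 × 0.1620 = 0.1098.

0.11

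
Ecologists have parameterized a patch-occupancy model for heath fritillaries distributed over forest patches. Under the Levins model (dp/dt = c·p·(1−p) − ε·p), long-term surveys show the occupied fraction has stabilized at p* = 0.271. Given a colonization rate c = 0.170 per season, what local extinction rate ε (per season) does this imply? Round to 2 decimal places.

At equilibrium c(1−p*) = ε.
ε = 0.170 × (1 − 0.271) = 0.170 × 0.7290 = 0.1239.

0.12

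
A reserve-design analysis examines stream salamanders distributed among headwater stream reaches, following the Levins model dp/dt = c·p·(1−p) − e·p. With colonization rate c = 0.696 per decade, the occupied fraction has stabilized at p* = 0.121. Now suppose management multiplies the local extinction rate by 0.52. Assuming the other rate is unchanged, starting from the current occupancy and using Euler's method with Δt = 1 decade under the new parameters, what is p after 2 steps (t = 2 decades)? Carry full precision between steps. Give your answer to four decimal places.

Balance c(1−p*) = e gives e = 0.696×(1 − 0.12100) = 0.61178.
Starting from p₀ = 0.12100; update p ← p + (dp/dt)·Δt with the new parameters.
step 1: Δp = +0.03553, p = 0.15653
step 2: Δp = +0.04210, p = 0.19863

0.1986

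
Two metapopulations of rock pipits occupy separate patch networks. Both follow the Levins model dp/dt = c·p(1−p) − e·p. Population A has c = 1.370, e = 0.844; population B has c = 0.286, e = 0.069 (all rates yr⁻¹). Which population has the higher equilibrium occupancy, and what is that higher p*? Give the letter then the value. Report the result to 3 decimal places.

A: p*_A = 1 − 0.844/1.370 = 0.3839.
B: p*_B = 1 − 0.069/0.286 = 0.7587.
B is higher at 0.7587.

B, 0.759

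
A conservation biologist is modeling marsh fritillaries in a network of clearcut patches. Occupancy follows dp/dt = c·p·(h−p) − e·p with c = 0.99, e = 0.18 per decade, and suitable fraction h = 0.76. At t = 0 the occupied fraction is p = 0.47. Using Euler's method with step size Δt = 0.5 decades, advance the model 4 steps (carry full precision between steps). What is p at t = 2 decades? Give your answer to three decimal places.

Update rule: p ← p + [c·p·(h−p) − e·p]·Δt with Δt = 0.5.
t = 0.5: p = 0.47000 + (+0.02517) = 0.49517
t = 1: p = 0.49517 + (+0.02035) = 0.51552
t = 1.5: p = 0.51552 + (+0.01599) = 0.53151
t = 2: p = 0.53151 + (+0.01228) = 0.54379

0.544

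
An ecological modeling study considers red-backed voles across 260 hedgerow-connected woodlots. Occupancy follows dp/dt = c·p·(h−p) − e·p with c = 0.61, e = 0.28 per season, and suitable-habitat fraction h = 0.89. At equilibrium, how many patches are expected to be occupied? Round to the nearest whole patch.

112

p* = h − e/c = 0.89 − 0.4590 = 0.4310.
Expected occupied patches = N × p* = 260 × 0.4310 = 112.06 ≈ 112.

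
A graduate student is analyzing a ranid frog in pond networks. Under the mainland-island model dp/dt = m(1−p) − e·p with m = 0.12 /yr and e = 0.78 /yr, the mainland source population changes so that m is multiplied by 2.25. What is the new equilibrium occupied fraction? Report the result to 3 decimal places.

0.257

Before: p* = 0.12/(0.12+0.78) = 0.1333.
After: m = 0.27, e = 0.78; p* = 0.27/1.0500 = 0.2571.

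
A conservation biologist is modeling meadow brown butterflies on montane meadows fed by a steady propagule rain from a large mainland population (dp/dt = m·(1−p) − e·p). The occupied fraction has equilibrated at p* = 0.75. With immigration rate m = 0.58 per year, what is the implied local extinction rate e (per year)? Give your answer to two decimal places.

At equilibrium m(1−p*) = e·p*, so e = m(1−p*)/p*.
e = 0.58 × 0.2500 / 0.75 = 0.1933.

0.19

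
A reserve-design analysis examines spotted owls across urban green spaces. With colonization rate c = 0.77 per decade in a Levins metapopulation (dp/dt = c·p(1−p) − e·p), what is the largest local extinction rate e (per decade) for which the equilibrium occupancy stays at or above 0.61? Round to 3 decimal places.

0.300

1 − e/c ≥ 0.61 ⇒ e ≤ c(1 − 0.61) = 0.77 × 0.3900.
e_max = 0.3003.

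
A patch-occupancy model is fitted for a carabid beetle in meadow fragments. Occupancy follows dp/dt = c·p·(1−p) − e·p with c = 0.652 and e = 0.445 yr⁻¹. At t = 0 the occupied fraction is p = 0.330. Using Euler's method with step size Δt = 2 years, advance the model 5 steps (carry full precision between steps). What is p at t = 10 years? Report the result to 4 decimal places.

Update rule: p ← p + [c·p·(1−p) − e·p]·Δt with Δt = 2.
t = 2: p = 0.33000 + (-0.00539) = 0.32461
t = 4: p = 0.32461 + (-0.00302) = 0.32160
t = 6: p = 0.32160 + (-0.00172) = 0.31987
t = 8: p = 0.31987 + (-0.00100) = 0.31888
t = 10: p = 0.31888 + (-0.00058) = 0.31830

0.3183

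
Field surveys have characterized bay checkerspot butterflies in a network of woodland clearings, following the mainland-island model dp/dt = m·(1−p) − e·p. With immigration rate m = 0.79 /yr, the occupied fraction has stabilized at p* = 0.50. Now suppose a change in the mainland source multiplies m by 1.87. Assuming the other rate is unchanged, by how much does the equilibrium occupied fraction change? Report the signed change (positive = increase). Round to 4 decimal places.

0.1516

Balance m(1−p*) = e·p* gives e = m(1−p*)/p* = 0.79×0.50000/0.50000 = 0.79000.
New p* = m/(m+e) = 1.47730/(1.47730+0.79000) = 0.65157.
Δp* = 0.65157 − 0.50000 = +0.15157.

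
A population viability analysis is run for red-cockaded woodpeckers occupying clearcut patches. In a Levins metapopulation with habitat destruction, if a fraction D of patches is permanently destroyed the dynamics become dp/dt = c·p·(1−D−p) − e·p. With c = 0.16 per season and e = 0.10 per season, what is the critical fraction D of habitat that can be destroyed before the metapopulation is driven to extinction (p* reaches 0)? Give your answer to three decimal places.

The nontrivial equilibrium is p* = (1−D) − e/c; extinction occurs when this hits zero.
So D_crit = 1 − e/c = 1 − 0.10/0.16 = 1 − 0.6250 = 0.3750.
Note this equals the original equilibrium occupancy — the Levins extinction-debt result.

0.375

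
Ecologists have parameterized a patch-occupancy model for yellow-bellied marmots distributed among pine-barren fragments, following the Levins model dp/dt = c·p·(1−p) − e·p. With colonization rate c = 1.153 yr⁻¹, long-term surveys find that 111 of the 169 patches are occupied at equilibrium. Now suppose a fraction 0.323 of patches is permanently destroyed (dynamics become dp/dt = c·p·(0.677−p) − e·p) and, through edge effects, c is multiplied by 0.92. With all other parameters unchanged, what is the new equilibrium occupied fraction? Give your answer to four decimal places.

Observed p* = 111/169 = 0.65680.
Balance c(1−p*) = e gives e = 1.153×(1 − 0.65680) = 0.39571.
New p* = 0.677 − e/c = 0.677 − 0.39571/1.06076 = 0.30396.

0.3040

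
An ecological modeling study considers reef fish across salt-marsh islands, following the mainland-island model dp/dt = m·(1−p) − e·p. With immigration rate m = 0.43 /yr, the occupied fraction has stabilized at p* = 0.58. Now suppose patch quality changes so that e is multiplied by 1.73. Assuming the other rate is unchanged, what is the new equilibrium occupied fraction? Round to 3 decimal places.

0.444

Balance m(1−p*) = e·p* gives e = m(1−p*)/p* = 0.43×0.42000/0.58000 = 0.31138.
New p* = m/(m+e) = 0.43000/(0.43000+0.53869) = 0.44390.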